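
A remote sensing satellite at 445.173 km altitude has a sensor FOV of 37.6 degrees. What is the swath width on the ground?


FOV = 37.6 deg = 0.6562438 rad
swath = 2 * alt * tan(FOV/2) = 2 * 445.173 * tan(0.3281219)
swath = 2 * 445.173 * 0.3404278
swath = 303.0985 km

303.0985 km


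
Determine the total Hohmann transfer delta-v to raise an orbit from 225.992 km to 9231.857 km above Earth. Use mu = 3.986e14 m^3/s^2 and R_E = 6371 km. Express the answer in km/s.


r1 = 6596.9920 km = 6.596992e+06 m
r2 = 15602.8570 km = 1.5602857e+07 m
dv1 = sqrt(mu/r1)*(sqrt(2*r2/(r1+r2)) - 1) = 1442.7740 m/s
dv2 = sqrt(mu/r2)*(1 - sqrt(2*r1/(r1+r2))) = 1157.8211 m/s
total dv = |dv1| + |dv2| = 1442.7740 + 1157.8211 = 2600.5951 m/s = 2.6006 km/s

2.6006 km/s


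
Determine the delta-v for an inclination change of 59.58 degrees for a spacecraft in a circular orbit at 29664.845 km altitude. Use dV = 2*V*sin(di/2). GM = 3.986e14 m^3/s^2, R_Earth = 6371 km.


r = 36035.8450 km = 3.6035845e+07 m
V = sqrt(mu/r) = 3325.8395 m/s
di = 59.58 deg = 1.0399 rad
dV = 2*V*sin(di/2) = 2*3325.8395*sin(0.5199336)
dV = 3304.7038 m/s = 3.3047 km/s

3.3047 km/s


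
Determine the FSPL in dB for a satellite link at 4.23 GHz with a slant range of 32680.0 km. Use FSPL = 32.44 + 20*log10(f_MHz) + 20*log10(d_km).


f = 4.23 GHz = 4230.0000 MHz
d = 32680.0 km
FSPL = 32.44 + 20*log10(4230.0000) + 20*log10(32680.0)
FSPL = 32.44 + 72.5268 + 90.2856
FSPL = 195.2524 dB

195.2524 dB


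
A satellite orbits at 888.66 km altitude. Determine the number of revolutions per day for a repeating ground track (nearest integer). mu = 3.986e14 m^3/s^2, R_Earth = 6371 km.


r = 7.25966e+06 m
T = 2*pi*sqrt(r^3/mu) = 6155.8162 s = 102.5969 min
revs/day = 1440 / 102.5969 = 14.0355
Rounded: 14 revolutions per day

14 revolutions per day


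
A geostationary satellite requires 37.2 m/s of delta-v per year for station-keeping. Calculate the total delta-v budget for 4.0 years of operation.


dV = rate * years = 37.2 * 4.0
dV = 148.8000 m/s

148.8000 m/s


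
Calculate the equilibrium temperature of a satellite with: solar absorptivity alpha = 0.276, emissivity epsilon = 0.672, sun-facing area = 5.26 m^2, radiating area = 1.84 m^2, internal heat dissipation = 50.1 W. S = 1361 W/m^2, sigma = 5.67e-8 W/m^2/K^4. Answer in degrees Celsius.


Numerator = alpha*S*A_sun + Q_int = 0.276*1361*5.26 + 50.1 = 2025.9454 W
Denominator = eps*sigma*A_rad = 0.672*5.67e-8*1.84 = 7.0108416e-08 W/K^4
T^4 = 2.889732e+10 K^4
T = 412.3010 K = 139.1510 C

139.1510 degrees Celsius


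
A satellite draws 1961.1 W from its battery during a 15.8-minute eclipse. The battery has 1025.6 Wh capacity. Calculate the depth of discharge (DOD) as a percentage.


E_used = P * t / 60 = 1961.1 * 15.8 / 60 = 516.4230 Wh
DOD = E_used / E_total * 100 = 516.4230 / 1025.6 * 100
DOD = 50.3533 %

50.3533 %


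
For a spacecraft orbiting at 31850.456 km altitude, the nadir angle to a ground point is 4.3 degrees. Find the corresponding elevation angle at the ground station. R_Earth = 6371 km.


r = R_E + alt = 38221.4560 km
Law of sines in the satellite / Earth-center / ground-point triangle:
  sin(nadir)/R_E = sin(90 + el)/r  =>  cos(el) = (r/R_E)*sin(nadir)
cos(el) = (38221.4560 / 6371.0000) * sin(4.3 deg) = 0.4498189
el = arccos(0.4498189) = 63.2679 deg
(Earth-central angle = 90 - nadir - el = 22.4321 deg)

63.2679 degrees


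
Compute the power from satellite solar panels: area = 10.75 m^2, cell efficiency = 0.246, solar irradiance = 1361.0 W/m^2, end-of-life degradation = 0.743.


P = area * eta * S * degradation
P = 10.75 * 0.246 * 1361.0 * 0.743
P = 2674.1792 W

2674.1792 W


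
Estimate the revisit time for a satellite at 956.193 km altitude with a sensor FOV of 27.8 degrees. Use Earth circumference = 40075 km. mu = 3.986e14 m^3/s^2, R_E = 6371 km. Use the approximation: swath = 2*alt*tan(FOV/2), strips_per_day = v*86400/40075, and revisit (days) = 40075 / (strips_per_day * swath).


swath = 2*956.193*tan(0.2426008) = 473.2677 km
v = sqrt(mu/r) = 7375.6420 m/s = 7.3756 km/s
strips/day = v*86400/40075 = 7.3756*86400/40075 = 15.9016
coverage/day = strips * swath = 15.9016 * 473.2677 = 7525.6999 km
revisit = 40075 / 7525.6999 = 5.3251 days

5.3251 days


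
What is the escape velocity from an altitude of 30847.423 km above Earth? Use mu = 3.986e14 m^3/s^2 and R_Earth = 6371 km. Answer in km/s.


r = 6371.0 + 30847.423 = 37218.4230 km = 3.7218423e+07 m
v_esc = sqrt(2*mu/r) = sqrt(2*3.986e14 / 3.7218423e+07)
v_esc = 4628.1205 m/s = 4.6281 km/s

4.6281 km/s


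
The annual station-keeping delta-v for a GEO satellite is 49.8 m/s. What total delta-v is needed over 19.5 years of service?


dV = rate * years = 49.8 * 19.5
dV = 971.1000 m/s

971.1000 m/s


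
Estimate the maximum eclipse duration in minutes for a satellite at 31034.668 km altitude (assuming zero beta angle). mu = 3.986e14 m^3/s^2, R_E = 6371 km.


r = 37405.6680 km
T = 1199.9581 min
Eclipse fraction = arcsin(R_E/r)/pi = arcsin(6371.0000/37405.6680)/pi
= arcsin(0.1703218)/pi = 0.05448071
Eclipse duration = 0.05448071 * 1199.9581 = 65.3746 min

65.3746 minutes


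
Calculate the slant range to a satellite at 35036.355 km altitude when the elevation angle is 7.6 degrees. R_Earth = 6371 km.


h = 35036.355 km, el = 7.6 deg
d = -R_E*sin(el) + sqrt((R_E*sin(el))^2 + 2*R_E*h + h^2)
d = -6371.0000*sin(0.132645) + sqrt((6371.0000*0.1322564)^2 + 2*6371.0000*35036.355 + 35036.355^2)
d = 40080.3635 km

40080.3635 km


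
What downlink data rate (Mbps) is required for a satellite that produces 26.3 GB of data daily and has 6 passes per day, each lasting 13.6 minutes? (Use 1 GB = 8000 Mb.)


total contact time = 6 * 13.6 * 60 = 4896.0000 s
data = 26.3 GB = 210400.0000 Mb
rate = 210400.0000 / 4896.0000 = 42.9739 Mbps

42.9739 Mbps


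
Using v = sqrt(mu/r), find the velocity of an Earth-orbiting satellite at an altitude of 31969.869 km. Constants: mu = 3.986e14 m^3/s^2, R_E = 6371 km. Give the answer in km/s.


r = R_E + alt = 6371.0 + 31969.869 = 38340.8690 km = 3.8340869e+07 m
v = sqrt(mu/r) = sqrt(3.986e14 / 3.8340869e+07) = 3224.3165 m/s = 3.2243 km/s

3.2243 km/s


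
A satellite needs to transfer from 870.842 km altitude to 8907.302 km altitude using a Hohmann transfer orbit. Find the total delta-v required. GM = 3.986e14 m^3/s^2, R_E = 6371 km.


r1 = 7241.8420 km = 7.241842e+06 m
r2 = 15278.3020 km = 1.5278302e+07 m
dv1 = sqrt(mu/r1)*(sqrt(2*r2/(r1+r2)) - 1) = 1222.9581 m/s
dv2 = sqrt(mu/r2)*(1 - sqrt(2*r1/(r1+r2))) = 1011.5306 m/s
total dv = |dv1| + |dv2| = 1222.9581 + 1011.5306 = 2234.4887 m/s = 2.2345 km/s

2.2345 km/s


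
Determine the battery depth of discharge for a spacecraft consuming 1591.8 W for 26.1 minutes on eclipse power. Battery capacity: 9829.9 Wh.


E_used = P * t / 60 = 1591.8 * 26.1 / 60 = 692.4330 Wh
DOD = E_used / E_total * 100 = 692.4330 / 9829.9 * 100
DOD = 7.0442 %

7.0442 %


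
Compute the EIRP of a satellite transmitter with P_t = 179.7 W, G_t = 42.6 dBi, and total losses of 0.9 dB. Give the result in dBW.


Pt = 179.7 W = 22.5455 dBW
EIRP = Pt_dBW + Gt - losses = 22.5455 + 42.6 - 0.9 = 64.2455 dBW

64.2455 dBW


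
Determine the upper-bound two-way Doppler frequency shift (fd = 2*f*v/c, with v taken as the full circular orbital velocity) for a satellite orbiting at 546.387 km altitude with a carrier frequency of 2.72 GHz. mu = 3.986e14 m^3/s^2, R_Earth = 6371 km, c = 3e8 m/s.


r = 6.917387e+06 m
v = sqrt(mu/r) = 7590.9759 m/s (worst-case radial velocity)
f = 2.72 GHz = 2.72e+09 Hz
fd = 2*f*v/c = 2*2.72e+09*7590.9759/3.0e+08
fd = 137649.6956 Hz

137649.6956 Hz


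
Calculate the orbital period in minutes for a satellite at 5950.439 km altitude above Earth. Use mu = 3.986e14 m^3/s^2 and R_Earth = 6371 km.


r = 12321.4390 km = 1.2321439e+07 m
T = 2*pi*sqrt(r^3/mu) = 2*pi*sqrt(1.8706145e+21 / 3.986e14)
T = 13611.4179 s = 226.8570 min

226.8570 minutes


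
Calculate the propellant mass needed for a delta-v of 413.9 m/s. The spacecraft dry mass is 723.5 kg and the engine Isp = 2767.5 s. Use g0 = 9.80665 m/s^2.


ve = Isp * g0 = 2767.5 * 9.80665 = 27139.903875 m/s
mass ratio = exp(dv/ve) = exp(413.9/27139.903875) = 1.01536749
m_prop = m_dry * (mr - 1) = 723.5 * (1.01536749 - 1)
m_prop = 11.1184 kg

11.1184 kg


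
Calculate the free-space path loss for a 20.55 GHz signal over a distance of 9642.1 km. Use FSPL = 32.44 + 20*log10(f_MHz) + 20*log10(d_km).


f = 20.55 GHz = 20550.0000 MHz
d = 9642.1 km
FSPL = 32.44 + 20*log10(20550.0000) + 20*log10(9642.1)
FSPL = 32.44 + 86.2562 + 79.6834
FSPL = 198.3797 dB

198.3797 dB


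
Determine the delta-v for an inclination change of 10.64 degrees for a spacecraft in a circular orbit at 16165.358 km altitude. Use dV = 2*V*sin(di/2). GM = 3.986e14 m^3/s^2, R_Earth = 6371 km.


r = 22536.3580 km = 2.2536358e+07 m
V = sqrt(mu/r) = 4205.5885 m/s
di = 10.64 deg = 0.185703 rad
dV = 2*V*sin(di/2) = 2*4205.5885*sin(0.09285152)
dV = 779.8688 m/s = 0.7798688 km/s

0.7799 km/s


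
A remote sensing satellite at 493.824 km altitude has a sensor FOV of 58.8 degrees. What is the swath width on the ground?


FOV = 58.8 deg = 1.0263 rad
swath = 2 * alt * tan(FOV/2) = 2 * 493.824 * tan(0.5131268)
swath = 2 * 493.824 * 0.563471
swath = 556.5110 km

556.5110 km


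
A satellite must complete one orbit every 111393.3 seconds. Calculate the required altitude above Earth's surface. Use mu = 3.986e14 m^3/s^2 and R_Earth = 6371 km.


T = 111393.3 s
r = (mu*T^2/(4*pi^2))^(1/3) = (3.986e14 * 111393.3^2 / (4*pi^2))^(1/3)
r = 5.0037841e+07 m = 50037.8414 km
alt = r - R_E = 50037.8414 - 6371 = 43666.8414 km

43666.8414 km


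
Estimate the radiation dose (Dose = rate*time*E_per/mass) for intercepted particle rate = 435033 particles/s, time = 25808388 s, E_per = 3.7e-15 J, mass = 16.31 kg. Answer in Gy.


Total energy deposited = rate * time * E_per
  = 435033 * 25808388 * 3.7e-15 = 0.04154175 J
Dose = E_total / mass = 0.04154175 / 16.31
Dose = 0.002547011 Gy

0.0025 Gy


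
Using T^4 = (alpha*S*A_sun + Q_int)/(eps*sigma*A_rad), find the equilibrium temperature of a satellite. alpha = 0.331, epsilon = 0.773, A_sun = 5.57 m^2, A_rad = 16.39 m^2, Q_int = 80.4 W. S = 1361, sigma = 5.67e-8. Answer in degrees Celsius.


Numerator = alpha*S*A_sun + Q_int = 0.331*1361*5.57 + 80.4 = 2589.6349 W
Denominator = eps*sigma*A_rad = 0.773*5.67e-8*16.39 = 7.1835895e-07 W/K^4
T^4 = 3.6049316e+09 K^4
T = 245.0328 K = -28.1172 C

-28.1172 degrees Celsius


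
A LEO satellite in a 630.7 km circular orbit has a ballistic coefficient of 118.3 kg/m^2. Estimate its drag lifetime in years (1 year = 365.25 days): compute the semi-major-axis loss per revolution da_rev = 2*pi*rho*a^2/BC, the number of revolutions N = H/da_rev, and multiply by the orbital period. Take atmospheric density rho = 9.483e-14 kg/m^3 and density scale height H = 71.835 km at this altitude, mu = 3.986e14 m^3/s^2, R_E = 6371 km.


a = R_E + alt = 7001.7000 km = 7.0017e+06 m
da_rev = 2*pi*rho*a^2/BC = 2*pi*9.483e-14*(7.0017e+06)^2/118.3 = 0.246915226 m per revolution
N = H/da_rev = 71835.0000 m / 0.246915226 m = 290929.8107 revolutions
P = 2*pi*sqrt(a^3/mu) = 5830.6432 s
lifetime = N*P = 290929.8107 * 5830.6432 = 1.6963079e+09 s = 19633.1937 days
years = 19633.1937 / 365.25 = 53.7528 years

53.7528 years


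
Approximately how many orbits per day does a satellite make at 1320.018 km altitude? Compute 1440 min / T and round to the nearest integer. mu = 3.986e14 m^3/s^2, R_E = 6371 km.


r = 7.691018e+06 m
T = 2*pi*sqrt(r^3/mu) = 6712.5412 s = 111.8757 min
revs/day = 1440 / 111.8757 = 12.8714
Rounded: 13 revolutions per day

13 revolutions per day


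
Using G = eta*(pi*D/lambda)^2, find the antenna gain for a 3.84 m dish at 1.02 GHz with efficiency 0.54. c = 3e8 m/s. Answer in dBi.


lambda = c/f = 3e8 / 1.02e+09 = 0.2941176 m
G = eta*(pi*D/lambda)^2 = 0.54*(pi*3.84/0.2941176)^2
G = 908.4767 (linear)
G = 10*log10(908.4767) = 29.5831 dBi

29.5831 dBi


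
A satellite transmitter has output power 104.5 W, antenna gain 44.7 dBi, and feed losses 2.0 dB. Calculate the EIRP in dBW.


Pt = 104.5 W = 20.1912 dBW
EIRP = Pt_dBW + Gt - losses = 20.1912 + 44.7 - 2.0 = 62.8912 dBW

62.8912 dBW


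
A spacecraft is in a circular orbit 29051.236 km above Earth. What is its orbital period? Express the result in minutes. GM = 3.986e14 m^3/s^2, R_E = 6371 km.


r = 35422.2360 km = 3.5422236e+07 m
T = 2*pi*sqrt(r^3/mu) = 2*pi*sqrt(4.4445512e+22 / 3.986e14)
T = 66347.5942 s = 1105.7932 min

1105.7932 minutes


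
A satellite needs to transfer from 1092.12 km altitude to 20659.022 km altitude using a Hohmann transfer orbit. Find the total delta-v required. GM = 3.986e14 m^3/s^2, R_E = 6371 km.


r1 = 7463.1200 km = 7.46312e+06 m
r2 = 27030.0220 km = 2.7030022e+07 m
dv1 = sqrt(mu/r1)*(sqrt(2*r2/(r1+r2)) - 1) = 1840.9731 m/s
dv2 = sqrt(mu/r2)*(1 - sqrt(2*r1/(r1+r2))) = 1314.0040 m/s
total dv = |dv1| + |dv2| = 1840.9731 + 1314.0040 = 3154.9771 m/s = 3.1550 km/s

3.1550 km/s


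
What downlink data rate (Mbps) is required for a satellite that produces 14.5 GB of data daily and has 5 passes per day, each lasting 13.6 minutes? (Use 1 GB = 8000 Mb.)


total contact time = 5 * 13.6 * 60 = 4080.0000 s
data = 14.5 GB = 116000.0000 Mb
rate = 116000.0000 / 4080.0000 = 28.4314 Mbps

28.4314 Mbps


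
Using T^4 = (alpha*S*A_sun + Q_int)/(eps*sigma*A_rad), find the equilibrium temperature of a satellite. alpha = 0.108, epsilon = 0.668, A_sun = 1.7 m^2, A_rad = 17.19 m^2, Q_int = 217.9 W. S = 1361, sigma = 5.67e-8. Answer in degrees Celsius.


Numerator = alpha*S*A_sun + Q_int = 0.108*1361*1.7 + 217.9 = 467.7796 W
Denominator = eps*sigma*A_rad = 0.668*5.67e-8*17.19 = 6.5108156e-07 W/K^4
T^4 = 7.1846544e+08 K^4
T = 163.7199 K = -109.4301 C

-109.4301 degrees Celsius


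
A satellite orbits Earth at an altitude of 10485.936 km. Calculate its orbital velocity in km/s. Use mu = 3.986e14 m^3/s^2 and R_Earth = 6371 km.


r = R_E + alt = 6371.0 + 10485.936 = 16856.9360 km = 1.6856936e+07 m
v = sqrt(mu/r) = sqrt(3.986e14 / 1.6856936e+07) = 4862.7207 m/s = 4.8627 km/s

4.8627 km/s


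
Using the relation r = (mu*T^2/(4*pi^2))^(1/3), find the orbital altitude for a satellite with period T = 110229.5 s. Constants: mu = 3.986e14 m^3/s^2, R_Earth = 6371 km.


T = 110229.5 s
r = (mu*T^2/(4*pi^2))^(1/3) = (3.986e14 * 110229.5^2 / (4*pi^2))^(1/3)
r = 4.9688713e+07 m = 49688.7126 km
alt = r - R_E = 49688.7126 - 6371 = 43317.7126 km

43317.7126 km


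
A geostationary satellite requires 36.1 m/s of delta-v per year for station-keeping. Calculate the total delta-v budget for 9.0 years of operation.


dV = rate * years = 36.1 * 9.0
dV = 324.9000 m/s

324.9000 m/s


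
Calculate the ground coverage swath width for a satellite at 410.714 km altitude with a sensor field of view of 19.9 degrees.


FOV = 19.9 deg = 0.3473205 rad
swath = 2 * alt * tan(FOV/2) = 2 * 410.714 * tan(0.1736603)
swath = 2 * 410.714 * 0.1754273
swath = 144.1009 km

144.1009 km


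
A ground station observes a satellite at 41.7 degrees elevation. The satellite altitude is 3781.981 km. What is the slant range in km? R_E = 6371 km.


h = 3781.981 km, el = 41.7 deg
d = -R_E*sin(el) + sqrt((R_E*sin(el))^2 + 2*R_E*h + h^2)
d = -6371.0000*sin(0.7278023) + sqrt((6371.0000*0.6652304)^2 + 2*6371.0000*3781.981 + 3781.981^2)
d = 4731.5205 km

4731.5205 km


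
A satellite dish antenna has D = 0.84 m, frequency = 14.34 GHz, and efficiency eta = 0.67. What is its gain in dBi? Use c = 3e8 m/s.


lambda = c/f = 3e8 / 1.434e+10 = 0.0209205 m
G = eta*(pi*D/lambda)^2 = 0.67*(pi*0.84/0.0209205)^2
G = 10660.7783 (linear)
G = 10*log10(10660.7783) = 40.2779 dBi

40.2779 dBi


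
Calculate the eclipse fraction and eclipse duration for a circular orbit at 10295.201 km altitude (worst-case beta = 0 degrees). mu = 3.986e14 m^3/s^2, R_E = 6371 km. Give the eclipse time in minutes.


r = 16666.2010 km
T = 356.8740 min
Eclipse fraction = arcsin(R_E/r)/pi = arcsin(6371.0000/16666.2010)/pi
= arcsin(0.3822707)/pi = 0.1248578
Eclipse duration = 0.1248578 * 356.8740 = 44.5585 min

44.5585 minutes


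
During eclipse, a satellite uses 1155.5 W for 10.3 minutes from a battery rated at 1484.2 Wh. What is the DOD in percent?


E_used = P * t / 60 = 1155.5 * 10.3 / 60 = 198.3608 Wh
DOD = E_used / E_total * 100 = 198.3608 / 1484.2 * 100
DOD = 13.3648 %

13.3648 %


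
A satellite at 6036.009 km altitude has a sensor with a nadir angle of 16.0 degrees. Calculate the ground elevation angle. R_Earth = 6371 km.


r = R_E + alt = 12407.0090 km
Law of sines in the satellite / Earth-center / ground-point triangle:
  sin(nadir)/R_E = sin(90 + el)/r  =>  cos(el) = (r/R_E)*sin(nadir)
cos(el) = (12407.0090 / 6371.0000) * sin(16.0 deg) = 0.5367815
el = arccos(0.5367815) = 57.5352 deg
(Earth-central angle = 90 - nadir - el = 16.4648 deg)

57.5352 degrees


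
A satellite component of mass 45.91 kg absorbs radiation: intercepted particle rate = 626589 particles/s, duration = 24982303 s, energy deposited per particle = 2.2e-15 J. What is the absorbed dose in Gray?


Total energy deposited = rate * time * E_per
  = 626589 * 24982303 * 2.2e-15 = 0.034438 J
Dose = E_total / mass = 0.034438 / 45.91
Dose = 7.5011979e-04 Gy

7.5012e-04 Gy


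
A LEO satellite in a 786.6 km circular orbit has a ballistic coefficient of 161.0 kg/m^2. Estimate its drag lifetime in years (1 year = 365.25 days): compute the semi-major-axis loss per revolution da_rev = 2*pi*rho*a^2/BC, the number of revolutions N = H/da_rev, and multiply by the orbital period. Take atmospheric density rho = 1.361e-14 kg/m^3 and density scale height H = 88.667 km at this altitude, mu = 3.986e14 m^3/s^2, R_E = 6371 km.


a = R_E + alt = 7157.6000 km = 7.1576e+06 m
da_rev = 2*pi*rho*a^2/BC = 2*pi*1.361e-14*(7.1576e+06)^2/161.0 = 0.0272111544 m per revolution
N = H/da_rev = 88667.0000 m / 0.0272111544 m = 3.2584799e+06 revolutions
P = 2*pi*sqrt(a^3/mu) = 6026.4611 s
lifetime = N*P = 3.2584799e+06 * 6026.4611 = 1.9637102e+10 s = 227281.2784 days
years = 227281.2784 / 365.25 = 622.2622 years

622.2622 years


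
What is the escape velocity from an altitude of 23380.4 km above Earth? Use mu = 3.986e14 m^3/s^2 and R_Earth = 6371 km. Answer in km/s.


r = 6371.0 + 23380.4 = 29751.4000 km = 2.97514e+07 m
v_esc = sqrt(2*mu/r) = sqrt(2*3.986e14 / 2.97514e+07)
v_esc = 5176.4252 m/s = 5.1764 km/s

5.1764 km/s


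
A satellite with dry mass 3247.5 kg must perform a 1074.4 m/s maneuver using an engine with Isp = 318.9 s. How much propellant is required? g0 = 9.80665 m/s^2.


ve = Isp * g0 = 318.9 * 9.80665 = 3127.340685 m/s
mass ratio = exp(dv/ve) = exp(1074.4/3127.340685) = 1.40994497
m_prop = m_dry * (mr - 1) = 3247.5 * (1.40994497 - 1)
m_prop = 1331.2963 kg

1331.2963 kg


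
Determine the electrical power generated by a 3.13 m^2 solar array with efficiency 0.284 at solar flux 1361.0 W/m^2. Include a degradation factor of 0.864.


P = area * eta * S * degradation
P = 3.13 * 0.284 * 1361.0 * 0.864
P = 1045.2846 W

1045.2846 W


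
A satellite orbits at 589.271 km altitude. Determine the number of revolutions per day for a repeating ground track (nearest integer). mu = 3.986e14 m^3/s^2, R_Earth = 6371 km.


r = 6.960271e+06 m
T = 2*pi*sqrt(r^3/mu) = 5778.9701 s = 96.3162 min
revs/day = 1440 / 96.3162 = 14.9508
Rounded: 15 revolutions per day

15 revolutions per day


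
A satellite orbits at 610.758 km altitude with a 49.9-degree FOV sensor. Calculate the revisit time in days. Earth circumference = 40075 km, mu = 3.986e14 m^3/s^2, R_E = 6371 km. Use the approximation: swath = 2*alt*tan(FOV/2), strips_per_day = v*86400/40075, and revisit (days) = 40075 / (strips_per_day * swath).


swath = 2*610.758*tan(0.4354596) = 568.3050 km
v = sqrt(mu/r) = 7555.9009 m/s = 7.5559 km/s
strips/day = v*86400/40075 = 7.5559*86400/40075 = 16.2902
coverage/day = strips * swath = 16.2902 * 568.3050 = 9257.8036 km
revisit = 40075 / 9257.8036 = 4.3288 days

4.3288 days


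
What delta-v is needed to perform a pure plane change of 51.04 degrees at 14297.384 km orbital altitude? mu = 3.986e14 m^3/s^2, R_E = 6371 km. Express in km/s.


r = 20668.3840 km = 2.0668384e+07 m
V = sqrt(mu/r) = 4391.5253 m/s
di = 51.04 deg = 0.8908161 rad
dV = 2*V*sin(di/2) = 2*4391.5253*sin(0.445408)
dV = 3783.9677 m/s = 3.7840 km/s

3.7840 km/s


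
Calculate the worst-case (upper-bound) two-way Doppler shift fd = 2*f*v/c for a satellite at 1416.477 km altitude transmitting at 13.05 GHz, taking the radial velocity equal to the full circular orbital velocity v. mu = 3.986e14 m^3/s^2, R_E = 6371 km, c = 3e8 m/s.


r = 7.787477e+06 m
v = sqrt(mu/r) = 7154.3513 m/s (worst-case radial velocity)
f = 13.05 GHz = 1.305e+10 Hz
fd = 2*f*v/c = 2*1.305e+10*7154.3513/3.0e+08
fd = 622428.5591 Hz

622428.5591 Hz


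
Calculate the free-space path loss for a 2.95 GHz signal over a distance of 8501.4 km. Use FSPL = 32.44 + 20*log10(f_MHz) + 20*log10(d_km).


f = 2.95 GHz = 2950.0000 MHz
d = 8501.4 km
FSPL = 32.44 + 20*log10(2950.0000) + 20*log10(8501.4)
FSPL = 32.44 + 69.3964 + 78.5898
FSPL = 180.4262 dB

180.4262 dB


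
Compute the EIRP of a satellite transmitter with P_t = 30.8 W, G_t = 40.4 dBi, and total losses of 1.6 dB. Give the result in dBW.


Pt = 30.8 W = 14.8855 dBW
EIRP = Pt_dBW + Gt - losses = 14.8855 + 40.4 - 1.6 = 53.6855 dBW

53.6855 dBW


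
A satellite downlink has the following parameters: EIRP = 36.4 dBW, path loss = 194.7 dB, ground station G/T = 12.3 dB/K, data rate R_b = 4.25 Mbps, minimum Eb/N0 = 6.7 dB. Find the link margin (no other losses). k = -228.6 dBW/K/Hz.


C/N0 = EIRP - FSPL + G/T - k = 36.4 - 194.7 + 12.3 - (-228.6)
C/N0 = 82.6000 dB-Hz
R_b = 4.25 Mbps = 4.25e+06 bps -> 10*log10(R_b) = 66.2839 dB-Hz
Eb/N0 = C/N0 - 10*log10(R_b) = 82.6000 - 66.2839 = 16.3161 dB
Margin = Eb/N0 - Eb/N0_req = 16.3161 - 6.7 = 9.6161 dB (link closes)

9.6161 dB


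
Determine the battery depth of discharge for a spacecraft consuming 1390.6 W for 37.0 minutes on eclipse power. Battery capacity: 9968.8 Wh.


E_used = P * t / 60 = 1390.6 * 37.0 / 60 = 857.5367 Wh
DOD = E_used / E_total * 100 = 857.5367 / 9968.8 * 100
DOD = 8.6022 %

8.6022 %


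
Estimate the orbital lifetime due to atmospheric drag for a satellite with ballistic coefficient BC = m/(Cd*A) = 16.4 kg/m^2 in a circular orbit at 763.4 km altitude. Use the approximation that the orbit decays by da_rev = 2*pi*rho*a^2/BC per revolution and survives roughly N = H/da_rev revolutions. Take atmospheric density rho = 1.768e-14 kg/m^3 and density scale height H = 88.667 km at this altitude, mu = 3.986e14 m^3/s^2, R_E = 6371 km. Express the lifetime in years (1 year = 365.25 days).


a = R_E + alt = 7134.4000 km = 7.1344e+06 m
da_rev = 2*pi*rho*a^2/BC = 2*pi*1.768e-14*(7.1344e+06)^2/16.4 = 0.344772955 m per revolution
N = H/da_rev = 88667.0000 m / 0.344772955 m = 257175.0445 revolutions
P = 2*pi*sqrt(a^3/mu) = 5997.1844 s
lifetime = N*P = 257175.0445 * 5997.1844 = 1.5423262e+09 s = 17850.9973 days
years = 17850.9973 / 365.25 = 48.8734 years

48.8734 years


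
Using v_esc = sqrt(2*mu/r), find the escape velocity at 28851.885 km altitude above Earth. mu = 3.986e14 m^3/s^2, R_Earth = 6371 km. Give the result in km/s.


r = 6371.0 + 28851.885 = 35222.8850 km = 3.5222885e+07 m
v_esc = sqrt(2*mu/r) = sqrt(2*3.986e14 / 3.5222885e+07)
v_esc = 4757.4166 m/s = 4.7574 km/s

4.7574 km/s


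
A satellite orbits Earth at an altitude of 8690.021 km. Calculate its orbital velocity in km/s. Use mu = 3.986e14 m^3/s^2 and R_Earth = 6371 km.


r = R_E + alt = 6371.0 + 8690.021 = 15061.0210 km = 1.5061021e+07 m
v = sqrt(mu/r) = sqrt(3.986e14 / 1.5061021e+07) = 5144.4795 m/s = 5.1445 km/s

5.1445 km/s


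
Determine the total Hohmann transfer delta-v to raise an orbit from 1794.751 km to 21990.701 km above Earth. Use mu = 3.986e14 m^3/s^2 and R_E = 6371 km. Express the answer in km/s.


r1 = 8165.7510 km = 8.165751e+06 m
r2 = 28361.7010 km = 2.8361701e+07 m
dv1 = sqrt(mu/r1)*(sqrt(2*r2/(r1+r2)) - 1) = 1719.7927 m/s
dv2 = sqrt(mu/r2)*(1 - sqrt(2*r1/(r1+r2))) = 1242.1680 m/s
total dv = |dv1| + |dv2| = 1719.7927 + 1242.1680 = 2961.9608 m/s = 2.9620 km/s

2.9620 km/s


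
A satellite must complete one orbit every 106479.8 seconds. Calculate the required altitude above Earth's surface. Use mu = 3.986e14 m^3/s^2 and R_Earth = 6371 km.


T = 106479.8 s
r = (mu*T^2/(4*pi^2))^(1/3) = (3.986e14 * 106479.8^2 / (4*pi^2))^(1/3)
r = 4.8555378e+07 m = 48555.3777 km
alt = r - R_E = 48555.3777 - 6371 = 42184.3777 km

42184.3777 km


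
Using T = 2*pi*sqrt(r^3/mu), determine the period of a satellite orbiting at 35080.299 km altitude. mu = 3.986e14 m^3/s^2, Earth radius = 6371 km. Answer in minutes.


r = 41451.2990 km = 4.1451299e+07 m
T = 2*pi*sqrt(r^3/mu) = 2*pi*sqrt(7.1222044e+22 / 3.986e14)
T = 83988.2319 s = 1399.8039 min

1399.8039 minutes


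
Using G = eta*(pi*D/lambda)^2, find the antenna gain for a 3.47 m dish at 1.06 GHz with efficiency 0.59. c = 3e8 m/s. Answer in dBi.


lambda = c/f = 3e8 / 1.06e+09 = 0.2830189 m
G = eta*(pi*D/lambda)^2 = 0.59*(pi*3.47/0.2830189)^2
G = 875.3464 (linear)
G = 10*log10(875.3464) = 29.4218 dBi

29.4218 dBi


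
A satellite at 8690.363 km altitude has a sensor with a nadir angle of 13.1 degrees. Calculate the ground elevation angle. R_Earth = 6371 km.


r = R_E + alt = 15061.3630 km
Law of sines in the satellite / Earth-center / ground-point triangle:
  sin(nadir)/R_E = sin(90 + el)/r  =>  cos(el) = (r/R_E)*sin(nadir)
cos(el) = (15061.3630 / 6371.0000) * sin(13.1 deg) = 0.535815
el = arccos(0.535815) = 57.6008 deg
(Earth-central angle = 90 - nadir - el = 19.2992 deg)

57.6008 degrees


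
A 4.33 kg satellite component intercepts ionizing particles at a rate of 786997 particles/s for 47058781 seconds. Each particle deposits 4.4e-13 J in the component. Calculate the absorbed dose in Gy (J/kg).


Total energy deposited = rate * time * E_per
  = 786997 * 47058781 * 4.4e-13 = 16.2955 J
Dose = E_total / mass = 16.2955 / 4.33
Dose = 3.7634 Gy

3.7634 Gy


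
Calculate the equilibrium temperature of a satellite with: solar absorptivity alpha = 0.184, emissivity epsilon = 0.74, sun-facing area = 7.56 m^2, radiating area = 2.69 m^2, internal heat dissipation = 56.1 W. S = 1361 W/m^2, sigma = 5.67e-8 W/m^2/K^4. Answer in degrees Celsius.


Numerator = alpha*S*A_sun + Q_int = 0.184*1361*7.56 + 56.1 = 1949.3054 W
Denominator = eps*sigma*A_rad = 0.74*5.67e-8*2.69 = 1.1286702e-07 W/K^4
T^4 = 1.7270815e+10 K^4
T = 362.5169 K = 89.3669 C

89.3669 degrees Celsius


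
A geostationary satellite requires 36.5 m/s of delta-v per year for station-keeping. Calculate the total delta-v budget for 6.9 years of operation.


dV = rate * years = 36.5 * 6.9
dV = 251.8500 m/s

251.8500 m/s


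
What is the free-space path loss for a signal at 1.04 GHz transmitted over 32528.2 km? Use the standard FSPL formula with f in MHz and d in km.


f = 1.04 GHz = 1040.0000 MHz
d = 32528.2 km
FSPL = 32.44 + 20*log10(1040.0000) + 20*log10(32528.2)
FSPL = 32.44 + 60.3407 + 90.2452
FSPL = 183.0259 dB

183.0259 dB


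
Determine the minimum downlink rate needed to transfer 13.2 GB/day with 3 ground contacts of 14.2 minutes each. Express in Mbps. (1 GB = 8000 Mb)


total contact time = 3 * 14.2 * 60 = 2556.0000 s
data = 13.2 GB = 105600.0000 Mb
rate = 105600.0000 / 2556.0000 = 41.3146 Mbps

41.3146 Mbps


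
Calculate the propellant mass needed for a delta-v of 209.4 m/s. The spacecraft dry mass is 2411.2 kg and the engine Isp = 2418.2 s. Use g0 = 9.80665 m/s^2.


ve = Isp * g0 = 2418.2 * 9.80665 = 23714.441030 m/s
mass ratio = exp(dv/ve) = exp(209.4/23714.441030) = 1.00886916
m_prop = m_dry * (mr - 1) = 2411.2 * (1.00886916 - 1)
m_prop = 21.3853 kg

21.3853 kg


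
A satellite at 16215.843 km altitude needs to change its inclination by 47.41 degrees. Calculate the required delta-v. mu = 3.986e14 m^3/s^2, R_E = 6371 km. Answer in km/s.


r = 22586.8430 km = 2.2586843e+07 m
V = sqrt(mu/r) = 4200.8858 m/s
di = 47.41 deg = 0.8274606 rad
dV = 2*V*sin(di/2) = 2*4200.8858*sin(0.4137303)
dV = 3377.7448 m/s = 3.3777 km/s

3.3777 km/s


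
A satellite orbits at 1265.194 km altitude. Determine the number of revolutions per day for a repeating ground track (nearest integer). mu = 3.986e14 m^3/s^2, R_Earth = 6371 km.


r = 7.636194e+06 m
T = 2*pi*sqrt(r^3/mu) = 6640.8956 s = 110.6816 min
revs/day = 1440 / 110.6816 = 13.0103
Rounded: 13 revolutions per day

13 revolutions per day


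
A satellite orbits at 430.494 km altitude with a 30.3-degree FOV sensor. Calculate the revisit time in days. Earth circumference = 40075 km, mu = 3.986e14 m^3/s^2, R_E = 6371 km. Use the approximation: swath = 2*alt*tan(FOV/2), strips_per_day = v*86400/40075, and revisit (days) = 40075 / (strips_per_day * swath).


swath = 2*430.494*tan(0.2644174) = 233.1186 km
v = sqrt(mu/r) = 7655.3753 m/s = 7.6554 km/s
strips/day = v*86400/40075 = 7.6554*86400/40075 = 16.5047
coverage/day = strips * swath = 16.5047 * 233.1186 = 3847.5449 km
revisit = 40075 / 3847.5449 = 10.4157 days

10.4157 days


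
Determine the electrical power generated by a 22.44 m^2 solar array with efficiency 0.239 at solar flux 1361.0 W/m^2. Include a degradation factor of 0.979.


P = area * eta * S * degradation
P = 22.44 * 0.239 * 1361.0 * 0.979
P = 7145.9763 W

7145.9763 W


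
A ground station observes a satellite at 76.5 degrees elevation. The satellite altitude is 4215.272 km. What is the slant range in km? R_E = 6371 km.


h = 4215.272 km, el = 76.5 deg
d = -R_E*sin(el) + sqrt((R_E*sin(el))^2 + 2*R_E*h + h^2)
d = -6371.0000*sin(1.3352) + sqrt((6371.0000*0.9723699)^2 + 2*6371.0000*4215.272 + 4215.272^2)
d = 4286.3075 km

4286.3075 km


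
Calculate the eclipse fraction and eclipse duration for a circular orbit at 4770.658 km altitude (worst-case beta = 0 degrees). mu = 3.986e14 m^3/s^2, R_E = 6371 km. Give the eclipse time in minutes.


r = 11141.6580 km
T = 195.0674 min
Eclipse fraction = arcsin(R_E/r)/pi = arcsin(6371.0000/11141.6580)/pi
= arcsin(0.5718179)/pi = 0.1937616
Eclipse duration = 0.1937616 * 195.0674 = 37.7966 min

37.7966 minutes


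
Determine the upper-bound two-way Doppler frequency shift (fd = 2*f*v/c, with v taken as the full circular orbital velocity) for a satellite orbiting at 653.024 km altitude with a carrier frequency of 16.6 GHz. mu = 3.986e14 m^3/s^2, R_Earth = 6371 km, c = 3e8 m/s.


r = 7.024024e+06 m
v = sqrt(mu/r) = 7533.1333 m/s (worst-case radial velocity)
f = 16.6 GHz = 1.66e+10 Hz
fd = 2*f*v/c = 2*1.66e+10*7533.1333/3.0e+08
fd = 833666.7545 Hz

833666.7545 Hz


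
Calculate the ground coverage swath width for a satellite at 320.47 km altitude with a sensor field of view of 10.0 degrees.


FOV = 10.0 deg = 0.1745329 rad
swath = 2 * alt * tan(FOV/2) = 2 * 320.47 * tan(0.08726646)
swath = 2 * 320.47 * 0.08748866
swath = 56.0750 km

56.0750 km


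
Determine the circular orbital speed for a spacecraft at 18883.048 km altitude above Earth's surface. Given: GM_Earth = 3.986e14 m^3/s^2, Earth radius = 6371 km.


r = R_E + alt = 6371.0 + 18883.048 = 25254.0480 km = 2.5254048e+07 m
v = sqrt(mu/r) = sqrt(3.986e14 / 2.5254048e+07) = 3972.8589 m/s = 3.9729 km/s

3.9729 km/s


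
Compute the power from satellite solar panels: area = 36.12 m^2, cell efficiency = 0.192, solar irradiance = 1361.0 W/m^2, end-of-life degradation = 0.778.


P = area * eta * S * degradation
P = 36.12 * 0.192 * 1361.0 * 0.778
P = 7343.2226 W

7343.2226 W


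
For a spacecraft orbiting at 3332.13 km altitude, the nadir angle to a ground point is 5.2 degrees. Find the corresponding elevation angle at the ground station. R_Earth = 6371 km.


r = R_E + alt = 9703.1300 km
Law of sines in the satellite / Earth-center / ground-point triangle:
  sin(nadir)/R_E = sin(90 + el)/r  =>  cos(el) = (r/R_E)*sin(nadir)
cos(el) = (9703.1300 / 6371.0000) * sin(5.2 deg) = 0.1380348
el = arccos(0.1380348) = 82.0659 deg
(Earth-central angle = 90 - nadir - el = 2.7341 deg)

82.0659 degrees


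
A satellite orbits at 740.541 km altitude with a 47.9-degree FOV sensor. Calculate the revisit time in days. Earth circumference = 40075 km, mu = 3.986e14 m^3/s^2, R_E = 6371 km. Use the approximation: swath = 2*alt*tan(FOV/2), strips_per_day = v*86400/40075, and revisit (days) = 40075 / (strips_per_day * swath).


swath = 2*740.541*tan(0.4180064) = 657.8721 km
v = sqrt(mu/r) = 7486.6372 m/s = 7.4866 km/s
strips/day = v*86400/40075 = 7.4866*86400/40075 = 16.1409
coverage/day = strips * swath = 16.1409 * 657.8721 = 10618.6295 km
revisit = 40075 / 10618.6295 = 3.7740 days

3.7740 days


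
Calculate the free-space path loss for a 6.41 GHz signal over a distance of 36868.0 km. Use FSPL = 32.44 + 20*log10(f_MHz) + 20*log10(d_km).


f = 6.41 GHz = 6410.0000 MHz
d = 36868.0 km
FSPL = 32.44 + 20*log10(6410.0000) + 20*log10(36868.0)
FSPL = 32.44 + 76.1372 + 91.3330
FSPL = 199.9102 dB

199.9102 dB


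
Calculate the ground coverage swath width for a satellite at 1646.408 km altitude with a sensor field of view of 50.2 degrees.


FOV = 50.2 deg = 0.8761553 rad
swath = 2 * alt * tan(FOV/2) = 2 * 1646.408 * tan(0.4380776)
swath = 2 * 1646.408 * 0.4684342
swath = 1542.4677 km

1542.4677 km


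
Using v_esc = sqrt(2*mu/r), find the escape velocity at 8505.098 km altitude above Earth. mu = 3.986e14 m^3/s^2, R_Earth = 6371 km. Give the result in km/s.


r = 6371.0 + 8505.098 = 14876.0980 km = 1.4876098e+07 m
v_esc = sqrt(2*mu/r) = sqrt(2*3.986e14 / 1.4876098e+07)
v_esc = 7320.4728 m/s = 7.3205 km/s

7.3205 km/s


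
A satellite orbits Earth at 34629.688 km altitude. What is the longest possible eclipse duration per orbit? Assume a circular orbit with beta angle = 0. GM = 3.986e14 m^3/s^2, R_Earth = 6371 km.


r = 41000.6880 km
T = 1377.0404 min
Eclipse fraction = arcsin(R_E/r)/pi = arcsin(6371.0000/41000.6880)/pi
= arcsin(0.1553876)/pi = 0.04966266
Eclipse duration = 0.04966266 * 1377.0404 = 68.3875 min

68.3875 minutes


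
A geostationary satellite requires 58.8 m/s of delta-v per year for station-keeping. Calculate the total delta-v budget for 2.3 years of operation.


dV = rate * years = 58.8 * 2.3
dV = 135.2400 m/s

135.2400 m/s


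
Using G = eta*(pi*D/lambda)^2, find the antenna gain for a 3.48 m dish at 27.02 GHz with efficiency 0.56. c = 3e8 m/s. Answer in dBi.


lambda = c/f = 3e8 / 2.702e+10 = 0.01110289 m
G = eta*(pi*D/lambda)^2 = 0.56*(pi*3.48/0.01110289)^2
G = 542968.2565 (linear)
G = 10*log10(542968.2565) = 57.3477 dBi

57.3477 dBi


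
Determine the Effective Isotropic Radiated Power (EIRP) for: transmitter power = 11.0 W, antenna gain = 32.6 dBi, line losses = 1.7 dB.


Pt = 11.0 W = 10.4139 dBW
EIRP = Pt_dBW + Gt - losses = 10.4139 + 32.6 - 1.7 = 41.3139 dBW

41.3139 dBW


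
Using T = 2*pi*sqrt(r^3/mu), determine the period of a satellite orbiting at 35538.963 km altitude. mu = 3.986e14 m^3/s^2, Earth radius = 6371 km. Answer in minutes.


r = 41909.9630 km = 4.1909963e+07 m
T = 2*pi*sqrt(r^3/mu) = 2*pi*sqrt(7.3612545e+22 / 3.986e14)
T = 85386.0921 s = 1423.1015 min

1423.1015 minutes


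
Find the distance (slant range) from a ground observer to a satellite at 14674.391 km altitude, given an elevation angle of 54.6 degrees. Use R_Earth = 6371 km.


h = 14674.391 km, el = 54.6 deg
d = -R_E*sin(el) + sqrt((R_E*sin(el))^2 + 2*R_E*h + h^2)
d = -6371.0000*sin(0.9529498) + sqrt((6371.0000*0.8151278)^2 + 2*6371.0000*14674.391 + 14674.391^2)
d = 15526.0860 km

15526.0860 km


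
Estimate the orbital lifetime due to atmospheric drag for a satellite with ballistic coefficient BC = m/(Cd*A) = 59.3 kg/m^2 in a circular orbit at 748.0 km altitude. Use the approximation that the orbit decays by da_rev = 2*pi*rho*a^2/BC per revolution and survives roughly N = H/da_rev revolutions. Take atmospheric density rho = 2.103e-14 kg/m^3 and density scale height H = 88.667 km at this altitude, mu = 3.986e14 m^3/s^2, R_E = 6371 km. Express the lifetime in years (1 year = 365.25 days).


a = R_E + alt = 7119.0000 km = 7.119e+06 m
da_rev = 2*pi*rho*a^2/BC = 2*pi*2.103e-14*(7.119e+06)^2/59.3 = 0.112928207 m per revolution
N = H/da_rev = 88667.0000 m / 0.112928207 m = 785162.5576 revolutions
P = 2*pi*sqrt(a^3/mu) = 5977.7770 s
lifetime = N*P = 785162.5576 * 5977.7770 = 4.6935267e+09 s = 54323.2256 days
years = 54323.2256 / 365.25 = 148.7289 years

148.7289 years


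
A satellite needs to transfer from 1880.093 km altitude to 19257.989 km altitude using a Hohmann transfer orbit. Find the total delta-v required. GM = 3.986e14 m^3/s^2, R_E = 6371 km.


r1 = 8251.0930 km = 8.251093e+06 m
r2 = 25628.9890 km = 2.5628989e+07 m
dv1 = sqrt(mu/r1)*(sqrt(2*r2/(r1+r2)) - 1) = 1598.6703 m/s
dv2 = sqrt(mu/r2)*(1 - sqrt(2*r1/(r1+r2))) = 1191.3555 m/s
total dv = |dv1| + |dv2| = 1598.6703 + 1191.3555 = 2790.0258 m/s = 2.7900 km/s

2.7900 km/s


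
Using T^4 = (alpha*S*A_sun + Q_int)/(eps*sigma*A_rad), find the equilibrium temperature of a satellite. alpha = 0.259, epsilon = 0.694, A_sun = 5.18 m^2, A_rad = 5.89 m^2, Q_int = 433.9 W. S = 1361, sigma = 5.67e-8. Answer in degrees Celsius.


Numerator = alpha*S*A_sun + Q_int = 0.259*1361*5.18 + 433.9 = 2259.8448 W
Denominator = eps*sigma*A_rad = 0.694*5.67e-8*5.89 = 2.3177032e-07 W/K^4
T^4 = 9.7503632e+09 K^4
T = 314.2355 K = 41.0855 C

41.0855 degrees Celsius


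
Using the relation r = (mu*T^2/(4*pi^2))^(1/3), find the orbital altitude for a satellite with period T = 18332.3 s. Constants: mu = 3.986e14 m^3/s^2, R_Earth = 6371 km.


T = 18332.3 s
r = (mu*T^2/(4*pi^2))^(1/3) = (3.986e14 * 18332.3^2 / (4*pi^2))^(1/3)
r = 1.5026938e+07 m = 15026.9378 km
alt = r - R_E = 15026.9378 - 6371 = 8655.9378 km

8655.9378 km


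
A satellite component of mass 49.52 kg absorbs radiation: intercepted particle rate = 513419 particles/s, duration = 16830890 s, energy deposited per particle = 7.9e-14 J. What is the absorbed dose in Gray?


Total energy deposited = rate * time * E_per
  = 513419 * 16830890 * 7.9e-14 = 0.6826626 J
Dose = E_total / mass = 0.6826626 / 49.52
Dose = 0.01378559 Gy

0.0138 Gy


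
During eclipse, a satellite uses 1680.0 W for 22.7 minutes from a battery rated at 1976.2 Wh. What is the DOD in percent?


E_used = P * t / 60 = 1680.0 * 22.7 / 60 = 635.6000 Wh
DOD = E_used / E_total * 100 = 635.6000 / 1976.2 * 100
DOD = 32.1627 %

32.1627 %


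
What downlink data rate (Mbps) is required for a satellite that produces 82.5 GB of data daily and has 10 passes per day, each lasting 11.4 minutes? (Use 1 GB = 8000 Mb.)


total contact time = 10 * 11.4 * 60 = 6840.0000 s
data = 82.5 GB = 660000.0000 Mb
rate = 660000.0000 / 6840.0000 = 96.4912 Mbps

96.4912 Mbps


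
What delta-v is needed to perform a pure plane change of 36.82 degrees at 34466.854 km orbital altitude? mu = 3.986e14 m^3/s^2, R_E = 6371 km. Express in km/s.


r = 40837.8540 km = 4.0837854e+07 m
V = sqrt(mu/r) = 3124.1882 m/s
di = 36.82 deg = 0.6426302 rad
dV = 2*V*sin(di/2) = 2*3124.1882*sin(0.3213151)
dV = 1973.3288 m/s = 1.9733 km/s

1.9733 km/s


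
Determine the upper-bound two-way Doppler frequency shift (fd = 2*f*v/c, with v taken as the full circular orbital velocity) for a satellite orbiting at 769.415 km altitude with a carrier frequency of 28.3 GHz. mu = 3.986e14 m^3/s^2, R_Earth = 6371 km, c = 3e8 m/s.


r = 7.140415e+06 m
v = sqrt(mu/r) = 7471.4849 m/s (worst-case radial velocity)
f = 28.3 GHz = 2.83e+10 Hz
fd = 2*f*v/c = 2*2.83e+10*7471.4849/3.0e+08
fd = 1.4096201e+06 Hz

1.4096e+06 Hz


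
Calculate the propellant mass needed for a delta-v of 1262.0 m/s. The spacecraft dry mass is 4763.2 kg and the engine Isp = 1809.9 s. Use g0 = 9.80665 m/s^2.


ve = Isp * g0 = 1809.9 * 9.80665 = 17749.055835 m/s
mass ratio = exp(dv/ve) = exp(1262.0/17749.055835) = 1.07369114
m_prop = m_dry * (mr - 1) = 4763.2 * (1.07369114 - 1)
m_prop = 351.0056 kg

351.0056 kg


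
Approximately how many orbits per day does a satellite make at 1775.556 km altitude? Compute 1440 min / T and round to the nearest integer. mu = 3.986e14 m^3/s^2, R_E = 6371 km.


r = 8.146556e+06 m
T = 2*pi*sqrt(r^3/mu) = 7317.6611 s = 121.9610 min
revs/day = 1440 / 121.9610 = 11.8071
Rounded: 12 revolutions per day

12 revolutions per day
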